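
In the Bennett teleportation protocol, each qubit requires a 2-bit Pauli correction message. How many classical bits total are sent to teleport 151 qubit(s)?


Quantum teleportation requires 2 classical bits per qubit teleported.
151 qubit(s) -> 2 * 151 = 302 classical bits

302


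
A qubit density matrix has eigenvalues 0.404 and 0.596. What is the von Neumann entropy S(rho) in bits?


S = -p*log2(p) - (1-p)*log2(1-p)
p = 0.4040, 1-p = 0.5960
= -0.4040 * log2(0.4040) - 0.5960 * log2(0.5960)
= -(-0.5283) - (-0.4450)
= 0.9732

0.9732


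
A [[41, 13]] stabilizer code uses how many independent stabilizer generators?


For an [[n,k]] stabilizer code:
Number of stabilizer generators = n - k
= 41 - 13
= 28

28


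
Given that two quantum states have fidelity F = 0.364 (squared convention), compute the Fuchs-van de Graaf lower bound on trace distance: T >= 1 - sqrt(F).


Fuchs-van de Graaf (squared-fidelity convention): 1 - sqrt(F) <= T <= sqrt(1 - F).
Lower bound: T >= 1 - sqrt(F)
sqrt(F) = sqrt(0.364) = 0.6033
T >= 1 - 0.6033
T >= 0.3967

0.3967


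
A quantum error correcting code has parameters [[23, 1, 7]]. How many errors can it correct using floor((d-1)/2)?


Code parameters: [[23, 1, 7]], distance d = 7.
Number of correctable errors = floor((d-1)/2)
= floor((7 - 1)/2)
= floor(6/2)
= 3

3


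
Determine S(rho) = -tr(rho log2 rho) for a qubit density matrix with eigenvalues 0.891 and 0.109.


S = -p*log2(p) - (1-p)*log2(1-p)
p = 0.8910, 1-p = 0.1090
= -0.8910 * log2(0.8910) - 0.1090 * log2(0.1090)
= -(-0.1484) - (-0.3485)
= 0.4969

0.4969


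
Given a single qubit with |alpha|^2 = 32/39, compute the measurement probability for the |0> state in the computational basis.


|alpha|^2 = 32/39 = 0.8205
|beta|^2 = 1 - 32/39 = 7/39 = 0.1795
P(|0>) = |alpha|^2 = 0.8205

0.8205


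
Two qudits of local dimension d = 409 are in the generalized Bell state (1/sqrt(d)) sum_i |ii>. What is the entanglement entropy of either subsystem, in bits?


For a maximally entangled state in d x d:
S = log2(d) = log2(409)
= 8.6760

8.6760


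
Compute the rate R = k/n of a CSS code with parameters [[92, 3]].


Code rate R = k/n
= 3/92
= 0.0326

0.0326


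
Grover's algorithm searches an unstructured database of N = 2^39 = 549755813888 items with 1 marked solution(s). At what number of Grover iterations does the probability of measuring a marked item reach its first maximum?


After j Grover iterations the success probability is P(j) = sin^2((2j+1)*theta), where sin(theta) = sqrt(k/N).
N = 2^39 = 549755813888, k = 1
sin(theta) = sqrt(k/N) = 1.348699152e-06
theta = arcsin(sqrt(k/N)) = 1.348699152e-06 rad
P(j) reaches its first maximum when (2j+1)*theta is as close as possible to pi/2, i.e. j = round(pi/(4*theta) - 1/2).
pi/(4*theta) - 1/2 = 582337.0525
(For comparison, the common estimate pi/4 * sqrt(N/k) = 582337.5525; the exact maximiser is used here.)
Optimal iterations = 582337

582337


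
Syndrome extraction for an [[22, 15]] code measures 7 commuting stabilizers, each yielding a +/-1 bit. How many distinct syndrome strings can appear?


Each stabilizer generator gives a binary (+1 or -1) measurement outcome.
With 7 independent generators:
Total syndromes = 2^7
= 128

128


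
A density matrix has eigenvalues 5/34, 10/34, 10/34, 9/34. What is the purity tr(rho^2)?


tr(rho^2) = sum of eigenvalues squared
= (5/34)^2 + (10/34)^2 + (10/34)^2 + (9/34)^2
= (25 + 100 + 100 + 81) / 1156
= 306/1156
= 0.2647

0.2647


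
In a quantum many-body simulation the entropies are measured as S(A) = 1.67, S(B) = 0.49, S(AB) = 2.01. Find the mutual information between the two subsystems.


I(A:B) = S(A) + S(B) - S(AB)
= 1.67 + 0.49 - 2.01
= 0.1500

0.1500


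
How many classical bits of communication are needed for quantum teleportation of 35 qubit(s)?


Quantum teleportation requires 2 classical bits per qubit teleported.
35 qubit(s) -> 2 * 35 = 70 classical bits

70


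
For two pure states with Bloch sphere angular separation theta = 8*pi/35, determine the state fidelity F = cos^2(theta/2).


For states separated by angle theta on Bloch sphere:
F = cos^2(theta/2)
theta = 8*pi/35 = 0.7181
theta/2 = 0.3590
cos(theta/2) = 0.9362
F = 0.8765

0.8765


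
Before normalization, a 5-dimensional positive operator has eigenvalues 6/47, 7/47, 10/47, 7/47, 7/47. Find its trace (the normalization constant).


tr(M) = sum of eigenvalues
= 6/47 + 7/47 + 10/47 + 7/47 + 7/47
= 37/47
= 0.7872

0.7872


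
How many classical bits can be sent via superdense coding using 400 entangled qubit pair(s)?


Superdense coding allows 2 classical bits per shared entangled pair.
400 pair(s) -> 2 * 400 = 800 classical bits

800


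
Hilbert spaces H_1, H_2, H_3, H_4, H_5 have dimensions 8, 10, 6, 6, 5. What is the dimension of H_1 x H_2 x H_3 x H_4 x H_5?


dim(H_1 x H_2 x H_3 x H_4 x H_5) = 8 * 10 * 6 * 6 * 5
= 80 * 6 * 6 * 5
= 480 * 6 * 5
= 2880 * 5
= 14400

14400


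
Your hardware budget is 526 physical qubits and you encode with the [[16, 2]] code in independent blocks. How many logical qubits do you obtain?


Each code block uses 16 physical qubits for 2 logical qubit(s).
Number of complete blocks = floor(526 / 16) = 32
Logical qubits = 32 * 2
= 64

64


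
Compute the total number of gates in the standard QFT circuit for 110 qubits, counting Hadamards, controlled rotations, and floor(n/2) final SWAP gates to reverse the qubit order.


Hadamard gates: 110
Controlled rotations: n*(n-1)/2 = 110*109/2 = 5995
SWAP gates: floor(n/2) = floor(110/2) = 55
Total = 110 + 5995 + 55
= 6160

6160


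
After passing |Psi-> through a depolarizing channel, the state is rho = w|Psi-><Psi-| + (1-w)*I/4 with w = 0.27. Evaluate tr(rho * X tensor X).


|Psi-> = (|01> - |10>)/sqrt(2)
For the pure Bell state, <X_A X_B> = -1 (Bell-state Pauli correlator).
The maximally-mixed part I/4 has tr(I/4 * P tensor P) = 0 for any traceless Pauli P.
So <X_A X_B>_rho = w * (-1) + (1 - w) * 0
= 0.27 * (-1)
= -0.2700

-0.2700


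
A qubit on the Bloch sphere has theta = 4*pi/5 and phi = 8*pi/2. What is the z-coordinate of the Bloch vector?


theta = 2.5133, phi = 12.5664
r_z = cos(theta) = -0.8090

-0.8090


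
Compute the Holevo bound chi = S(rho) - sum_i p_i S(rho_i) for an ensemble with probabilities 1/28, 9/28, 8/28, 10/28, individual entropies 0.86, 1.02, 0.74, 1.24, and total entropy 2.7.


chi = S(rho) - sum_i p_i * S(rho_i)
Weighted entropy = 1/28 * 0.86 + 9/28 * 1.02 + 8/28 * 0.74 + 10/28 * 1.24
= 1.0129
chi = 2.7 - 1.0129
= 1.6871

1.6871


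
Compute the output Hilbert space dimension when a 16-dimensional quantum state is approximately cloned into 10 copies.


Output space = H^(tensor 10) where dim(H) = 16
dim = 16^10
= 256 (after 2 factors)
= 4096 (after 3 factors)
= 65536 (after 4 factors)
= 1048576 (after 5 factors)
= 16777216 (after 6 factors)
= 268435456 (after 7 factors)
= 4294967296 (after 8 factors)
= 68719476736 (after 9 factors)
= 1099511627776 (after 10 factors)
= 1099511627776

1099511627776


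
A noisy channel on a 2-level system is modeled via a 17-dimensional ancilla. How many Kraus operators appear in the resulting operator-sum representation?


Tracing out the environment in an orthonormal basis {|i>_E} gives Kraus operators K_i = <i|_E U |0>_E.
Number of Kraus operators = dim(H_env) = d_env
= 17

17


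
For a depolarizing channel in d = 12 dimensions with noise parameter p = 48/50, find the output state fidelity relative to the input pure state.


F = (1-p) + p/d
= (1 - 0.9600) + 0.9600/12
= 0.0400 + 0.0800
= 0.1200

0.1200


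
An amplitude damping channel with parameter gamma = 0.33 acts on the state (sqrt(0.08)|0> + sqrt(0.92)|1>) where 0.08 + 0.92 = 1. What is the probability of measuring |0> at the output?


For amplitude damping with parameter gamma on state sqrt(a)|0> + sqrt(b)|1>:
alpha^2 = 0.08, beta^2 = 0.92
P(|0>) = alpha^2 + gamma * beta^2
= 0.08 + 0.33 * 0.92
= 0.08 + 0.3036
= 0.3836

0.3836


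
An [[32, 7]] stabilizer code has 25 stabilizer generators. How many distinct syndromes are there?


Each stabilizer generator gives a binary (+1 or -1) measurement outcome.
With 25 independent generators:
Total syndromes = 2^25
= 33554432

33554432


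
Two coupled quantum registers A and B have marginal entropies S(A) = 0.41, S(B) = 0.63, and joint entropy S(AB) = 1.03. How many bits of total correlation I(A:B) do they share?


I(A:B) = S(A) + S(B) - S(AB)
= 0.41 + 0.63 - 1.03
= 0.0100

0.0100


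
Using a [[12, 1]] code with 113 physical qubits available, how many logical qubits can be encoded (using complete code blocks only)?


Each code block uses 12 physical qubits for 1 logical qubit(s).
Number of complete blocks = floor(113 / 12) = 9
Logical qubits = 9 * 1
= 9

9


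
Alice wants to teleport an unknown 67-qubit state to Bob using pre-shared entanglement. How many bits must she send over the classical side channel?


Quantum teleportation requires 2 classical bits per qubit teleported.
67 qubit(s) -> 2 * 67 = 134 classical bits

134


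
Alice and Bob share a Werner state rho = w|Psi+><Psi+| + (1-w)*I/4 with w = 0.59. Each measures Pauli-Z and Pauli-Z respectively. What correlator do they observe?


|Psi+> = (|01> + |10>)/sqrt(2)
For the pure Bell state, <Z_A Z_B> = -1 (Bell-state Pauli correlator).
The maximally-mixed part I/4 has tr(I/4 * P tensor P) = 0 for any traceless Pauli P.
So <Z_A Z_B>_rho = w * (-1) + (1 - w) * 0
= 0.59 * (-1)
= -0.5900

-0.5900


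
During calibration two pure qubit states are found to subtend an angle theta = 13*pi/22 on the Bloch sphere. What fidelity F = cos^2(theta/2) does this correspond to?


For states separated by angle theta on Bloch sphere:
F = cos^2(theta/2)
theta = 13*pi/22 = 1.8564
theta/2 = 0.9282
cos(theta/2) = 0.5993
F = 0.3591

0.3591


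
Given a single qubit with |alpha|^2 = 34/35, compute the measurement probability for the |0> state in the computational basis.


|alpha|^2 = 34/35 = 0.9714
|beta|^2 = 1 - 34/35 = 1/35 = 0.0286
P(|0>) = |alpha|^2 = 0.9714

0.9714


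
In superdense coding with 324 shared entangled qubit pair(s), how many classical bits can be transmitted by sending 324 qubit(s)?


Superdense coding allows 2 classical bits per shared entangled pair.
324 pair(s) -> 2 * 324 = 648 classical bits

648


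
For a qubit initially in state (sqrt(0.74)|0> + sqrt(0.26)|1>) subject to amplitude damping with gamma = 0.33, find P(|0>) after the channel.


For amplitude damping with parameter gamma on state sqrt(a)|0> + sqrt(b)|1>:
alpha^2 = 0.74, beta^2 = 0.26
P(|0>) = alpha^2 + gamma * beta^2
= 0.74 + 0.33 * 0.26
= 0.74 + 0.0858
= 0.8258

0.8258


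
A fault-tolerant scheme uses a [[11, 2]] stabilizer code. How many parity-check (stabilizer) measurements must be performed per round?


For an [[n,k]] stabilizer code:
Number of stabilizer generators = n - k
= 11 - 2
= 9

9


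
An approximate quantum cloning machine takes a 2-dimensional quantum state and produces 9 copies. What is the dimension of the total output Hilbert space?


Output space = H^(tensor 9) where dim(H) = 2
dim = 2^9
= 4 (after 2 factors)
= 8 (after 3 factors)
= 16 (after 4 factors)
= 32 (after 5 factors)
= 64 (after 6 factors)
= 128 (after 7 factors)
= 256 (after 8 factors)
= 512 (after 9 factors)
= 512

512


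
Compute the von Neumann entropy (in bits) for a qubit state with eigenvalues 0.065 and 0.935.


S = -p*log2(p) - (1-p)*log2(1-p)
p = 0.0650, 1-p = 0.9350
= -0.0650 * log2(0.0650) - 0.9350 * log2(0.9350)
= -(-0.2563) - (-0.0907)
= 0.3470

0.3470


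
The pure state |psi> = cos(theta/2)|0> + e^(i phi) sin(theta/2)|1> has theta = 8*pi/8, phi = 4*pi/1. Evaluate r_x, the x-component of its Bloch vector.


theta = 3.1416, phi = 12.5664
r_x = sin(theta)*cos(phi) = 0.0000 * 1.0000
r_x = 0.0000

0.0000


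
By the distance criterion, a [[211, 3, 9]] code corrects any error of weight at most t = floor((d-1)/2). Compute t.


Code parameters: [[211, 3, 9]], distance d = 9.
Number of correctable errors = floor((d-1)/2)
= floor((9 - 1)/2)
= floor(8/2)
= 4

4


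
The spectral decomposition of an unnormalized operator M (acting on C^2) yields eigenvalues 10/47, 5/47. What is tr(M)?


tr(M) = sum of eigenvalues
= 10/47 + 5/47
= 15/47
= 0.3191

0.3191


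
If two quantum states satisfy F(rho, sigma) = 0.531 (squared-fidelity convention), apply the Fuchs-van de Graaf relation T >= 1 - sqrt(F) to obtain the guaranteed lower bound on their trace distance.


Fuchs-van de Graaf (squared-fidelity convention): 1 - sqrt(F) <= T <= sqrt(1 - F).
Lower bound: T >= 1 - sqrt(F)
sqrt(F) = sqrt(0.531) = 0.7287
T >= 1 - 0.7287
T >= 0.2713

0.2713


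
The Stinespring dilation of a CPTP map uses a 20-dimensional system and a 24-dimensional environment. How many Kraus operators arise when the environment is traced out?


Tracing out the environment in an orthonormal basis {|i>_E} gives Kraus operators K_i = <i|_E U |0>_E.
Number of Kraus operators = dim(H_env) = d_env
= 24

24


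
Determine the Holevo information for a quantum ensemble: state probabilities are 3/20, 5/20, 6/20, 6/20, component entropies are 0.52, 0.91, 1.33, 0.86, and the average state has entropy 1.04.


chi = S(rho) - sum_i p_i * S(rho_i)
Weighted entropy = 3/20 * 0.52 + 5/20 * 0.91 + 6/20 * 1.33 + 6/20 * 0.86
= 0.9625
chi = 1.04 - 0.9625
= 0.0775

0.0775


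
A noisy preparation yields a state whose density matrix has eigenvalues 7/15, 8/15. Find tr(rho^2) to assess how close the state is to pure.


tr(rho^2) = sum of eigenvalues squared
= (7/15)^2 + (8/15)^2
= (49 + 64) / 225
= 113/225
= 0.5022

0.5022


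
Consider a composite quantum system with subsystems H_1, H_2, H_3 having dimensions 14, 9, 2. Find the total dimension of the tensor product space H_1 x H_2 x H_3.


dim(H_1 x H_2 x H_3) = 14 * 9 * 2
= 126 * 2
= 252

252


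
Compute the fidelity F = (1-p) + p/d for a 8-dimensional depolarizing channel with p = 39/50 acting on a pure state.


F = (1-p) + p/d
= (1 - 0.7800) + 0.7800/8
= 0.2200 + 0.0975
= 0.3175

0.3175


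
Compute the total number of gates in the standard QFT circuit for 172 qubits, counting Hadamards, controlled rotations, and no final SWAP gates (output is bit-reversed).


Hadamard gates: 172
Controlled rotations: n*(n-1)/2 = 172*171/2 = 14706
SWAP gates: 0 (omitted)
Total = 172 + 14706
= 14878

14878


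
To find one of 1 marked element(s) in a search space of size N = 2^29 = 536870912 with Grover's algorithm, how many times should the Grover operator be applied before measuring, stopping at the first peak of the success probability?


After j Grover iterations the success probability is P(j) = sin^2((2j+1)*theta), where sin(theta) = sqrt(k/N).
N = 2^29 = 536870912, k = 1
sin(theta) = sqrt(k/N) = 4.315837288e-05
theta = arcsin(sqrt(k/N)) = 4.315837289e-05 rad
P(j) reaches its first maximum when (2j+1)*theta is as close as possible to pi/2, i.e. j = round(pi/(4*theta) - 1/2).
pi/(4*theta) - 1/2 = 18197.5485
(For comparison, the common estimate pi/4 * sqrt(N/k) = 18198.0485; the exact maximiser is used here.)
Optimal iterations = 18198

18198


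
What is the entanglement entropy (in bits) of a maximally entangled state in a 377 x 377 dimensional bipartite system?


For a maximally entangled state in d x d:
S = log2(d) = log2(377)
= 8.5584

8.5584


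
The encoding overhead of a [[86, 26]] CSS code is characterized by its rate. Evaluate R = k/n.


Code rate R = k/n
= 26/86
= 0.3023

0.3023


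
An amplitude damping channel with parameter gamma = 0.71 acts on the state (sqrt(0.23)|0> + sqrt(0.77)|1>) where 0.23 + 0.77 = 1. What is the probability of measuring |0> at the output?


For amplitude damping with parameter gamma on state sqrt(a)|0> + sqrt(b)|1>:
alpha^2 = 0.23, beta^2 = 0.77
P(|0>) = alpha^2 + gamma * beta^2
= 0.23 + 0.71 * 0.77
= 0.23 + 0.5467
= 0.7767

0.7767


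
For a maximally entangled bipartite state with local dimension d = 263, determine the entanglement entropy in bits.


For a maximally entangled state in d x d:
S = log2(d) = log2(263)
= 8.0389

8.0389


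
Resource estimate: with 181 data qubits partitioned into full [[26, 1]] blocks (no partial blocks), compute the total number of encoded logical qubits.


Each code block uses 26 physical qubits for 1 logical qubit(s).
Number of complete blocks = floor(181 / 26) = 6
Logical qubits = 6 * 1
= 6

6


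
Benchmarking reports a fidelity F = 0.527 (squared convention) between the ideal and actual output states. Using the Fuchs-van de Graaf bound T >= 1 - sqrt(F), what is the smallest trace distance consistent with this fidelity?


Fuchs-van de Graaf (squared-fidelity convention): 1 - sqrt(F) <= T <= sqrt(1 - F).
Lower bound: T >= 1 - sqrt(F)
sqrt(F) = sqrt(0.527) = 0.7259
T >= 1 - 0.7259
T >= 0.2741

0.2741


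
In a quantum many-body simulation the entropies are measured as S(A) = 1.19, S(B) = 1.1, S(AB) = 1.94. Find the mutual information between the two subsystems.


I(A:B) = S(A) + S(B) - S(AB)
= 1.19 + 1.1 - 1.94
= 0.3500

0.3500


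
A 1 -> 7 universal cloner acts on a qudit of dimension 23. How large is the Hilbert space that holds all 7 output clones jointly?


Output space = H^(tensor 7) where dim(H) = 23
dim = 23^7
= 529 (after 2 factors)
= 12167 (after 3 factors)
= 279841 (after 4 factors)
= 6436343 (after 5 factors)
= 148035889 (after 6 factors)
= 3404825447 (after 7 factors)
= 3404825447

3404825447


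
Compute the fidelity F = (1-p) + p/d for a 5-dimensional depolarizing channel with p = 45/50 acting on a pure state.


F = (1-p) + p/d
= (1 - 0.9000) + 0.9000/5
= 0.1000 + 0.1800
= 0.2800

0.2800


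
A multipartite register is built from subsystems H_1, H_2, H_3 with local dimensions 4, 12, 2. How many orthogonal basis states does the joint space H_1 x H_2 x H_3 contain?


dim(H_1 x H_2 x H_3) = 4 * 12 * 2
= 48 * 2
= 96

96


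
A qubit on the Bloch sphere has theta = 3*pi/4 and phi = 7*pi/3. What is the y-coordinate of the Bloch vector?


theta = 2.3562, phi = 7.3304
r_y = sin(theta)*sin(phi) = 0.7071 * 0.8660
r_y = 0.6124

0.6124


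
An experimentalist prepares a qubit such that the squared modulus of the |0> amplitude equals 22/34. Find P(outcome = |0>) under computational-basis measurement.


|alpha|^2 = 22/34 = 0.6471
|beta|^2 = 1 - 22/34 = 12/34 = 0.3529
P(|0>) = |alpha|^2 = 0.6471

0.6471


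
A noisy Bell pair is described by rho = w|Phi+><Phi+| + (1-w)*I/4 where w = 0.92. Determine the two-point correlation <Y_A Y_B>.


|Phi+> = (|00> + |11>)/sqrt(2)
For the pure Bell state, <Y_A Y_B> = -1 (Bell-state Pauli correlator).
The maximally-mixed part I/4 has tr(I/4 * P tensor P) = 0 for any traceless Pauli P.
So <Y_A Y_B>_rho = w * (-1) + (1 - w) * 0
= 0.92 * (-1)
= -0.9200

-0.9200


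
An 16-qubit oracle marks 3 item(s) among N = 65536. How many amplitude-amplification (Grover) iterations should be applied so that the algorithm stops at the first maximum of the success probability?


After j Grover iterations the success probability is P(j) = sin^2((2j+1)*theta), where sin(theta) = sqrt(k/N).
N = 2^16 = 65536, k = 3
sin(theta) = sqrt(k/N) = 0.006765823467
theta = arcsin(sqrt(k/N)) = 0.006765875087 rad
P(j) reaches its first maximum when (2j+1)*theta is as close as possible to pi/2, i.e. j = round(pi/(4*theta) - 1/2).
pi/(4*theta) - 1/2 = 115.5823
(For comparison, the common estimate pi/4 * sqrt(N/k) = 116.0832; the exact maximiser is used here.)
Optimal iterations = 116

116


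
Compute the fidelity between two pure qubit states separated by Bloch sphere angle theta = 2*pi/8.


For states separated by angle theta on Bloch sphere:
F = cos^2(theta/2)
theta = 2*pi/8 = 0.7854
theta/2 = 0.3927
cos(theta/2) = 0.9239
F = 0.8536

0.8536


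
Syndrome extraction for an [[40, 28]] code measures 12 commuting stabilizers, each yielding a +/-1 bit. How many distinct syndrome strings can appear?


Each stabilizer generator gives a binary (+1 or -1) measurement outcome.
With 12 independent generators:
Total syndromes = 2^12
= 4096

4096


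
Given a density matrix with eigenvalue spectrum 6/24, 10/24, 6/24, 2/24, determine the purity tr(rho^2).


tr(rho^2) = sum of eigenvalues squared
= (6/24)^2 + (10/24)^2 + (6/24)^2 + (2/24)^2
= (36 + 100 + 36 + 4) / 576
= 176/576
= 0.3056

0.3056


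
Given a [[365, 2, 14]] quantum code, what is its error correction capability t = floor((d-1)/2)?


Code parameters: [[365, 2, 14]], distance d = 14.
Number of correctable errors = floor((d-1)/2)
= floor((14 - 1)/2)
= floor(13/2)
= 6

6


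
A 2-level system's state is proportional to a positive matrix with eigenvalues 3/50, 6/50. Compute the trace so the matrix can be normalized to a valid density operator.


tr(M) = sum of eigenvalues
= 3/50 + 6/50
= 9/50
= 0.1800

0.1800


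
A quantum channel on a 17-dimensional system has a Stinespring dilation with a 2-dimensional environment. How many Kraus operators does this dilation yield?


Tracing out the environment in an orthonormal basis {|i>_E} gives Kraus operators K_i = <i|_E U |0>_E.
Number of Kraus operators = dim(H_env) = d_env
= 2

2


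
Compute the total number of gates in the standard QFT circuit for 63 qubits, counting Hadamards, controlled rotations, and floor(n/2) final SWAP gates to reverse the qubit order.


Hadamard gates: 63
Controlled rotations: n*(n-1)/2 = 63*62/2 = 1953
SWAP gates: floor(n/2) = floor(63/2) = 31
Total = 63 + 1953 + 31
= 2047

2047


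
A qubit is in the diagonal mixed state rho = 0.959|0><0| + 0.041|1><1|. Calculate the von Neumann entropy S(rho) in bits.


S = -p*log2(p) - (1-p)*log2(1-p)
p = 0.9590, 1-p = 0.0410
= -0.9590 * log2(0.9590) - 0.0410 * log2(0.0410)
= -(-0.0579) - (-0.1889)
= 0.2469

0.2469


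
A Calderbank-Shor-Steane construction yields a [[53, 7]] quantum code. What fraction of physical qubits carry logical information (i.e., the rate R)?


Code rate R = k/n
= 7/53
= 0.1321

0.1321


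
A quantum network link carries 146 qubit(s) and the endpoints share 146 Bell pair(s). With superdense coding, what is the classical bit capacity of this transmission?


Superdense coding allows 2 classical bits per shared entangled pair.
146 pair(s) -> 2 * 146 = 292 classical bits

292


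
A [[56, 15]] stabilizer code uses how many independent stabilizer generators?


For an [[n,k]] stabilizer code:
Number of stabilizer generators = n - k
= 56 - 15
= 41

41


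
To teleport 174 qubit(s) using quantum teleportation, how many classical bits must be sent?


Quantum teleportation requires 2 classical bits per qubit teleported.
174 qubit(s) -> 2 * 174 = 348 classical bits

348


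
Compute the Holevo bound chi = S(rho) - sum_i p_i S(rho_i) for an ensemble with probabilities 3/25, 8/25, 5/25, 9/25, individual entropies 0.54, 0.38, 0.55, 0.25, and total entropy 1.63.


chi = S(rho) - sum_i p_i * S(rho_i)
Weighted entropy = 3/25 * 0.54 + 8/25 * 0.38 + 5/25 * 0.55 + 9/25 * 0.25
= 0.3864
chi = 1.63 - 0.3864
= 1.2436

1.2436


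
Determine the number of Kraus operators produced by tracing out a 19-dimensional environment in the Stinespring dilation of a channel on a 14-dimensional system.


Tracing out the environment in an orthonormal basis {|i>_E} gives Kraus operators K_i = <i|_E U |0>_E.
Number of Kraus operators = dim(H_env) = d_env
= 19

19


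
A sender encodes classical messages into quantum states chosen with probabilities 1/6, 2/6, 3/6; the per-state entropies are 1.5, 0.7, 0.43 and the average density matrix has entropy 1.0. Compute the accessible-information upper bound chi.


chi = S(rho) - sum_i p_i * S(rho_i)
Weighted entropy = 1/6 * 1.5 + 2/6 * 0.7 + 3/6 * 0.43
= 0.6983
chi = 1.0 - 0.6983
= 0.3017

0.3017


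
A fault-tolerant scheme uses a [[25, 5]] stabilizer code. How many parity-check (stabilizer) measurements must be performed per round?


For an [[n,k]] stabilizer code:
Number of stabilizer generators = n - k
= 25 - 5
= 20

20


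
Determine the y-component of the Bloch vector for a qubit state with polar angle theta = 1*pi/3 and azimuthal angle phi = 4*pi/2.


theta = 1.0472, phi = 6.2832
r_y = sin(theta)*sin(phi) = 0.8660 * 0.0000
r_y = 0.0000

0.0000


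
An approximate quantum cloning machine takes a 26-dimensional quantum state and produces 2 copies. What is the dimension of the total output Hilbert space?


Output space = H^(tensor 2) where dim(H) = 26
dim = 26^2
= 676

676


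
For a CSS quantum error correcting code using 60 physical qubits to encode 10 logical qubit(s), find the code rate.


Code rate R = k/n
= 10/60
= 0.1667

0.1667


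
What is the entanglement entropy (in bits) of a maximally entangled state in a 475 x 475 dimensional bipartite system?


For a maximally entangled state in d x d:
S = log2(d) = log2(475)
= 8.8918

8.8918


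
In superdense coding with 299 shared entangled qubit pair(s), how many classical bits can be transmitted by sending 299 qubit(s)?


Superdense coding allows 2 classical bits per shared entangled pair.
299 pair(s) -> 2 * 299 = 598 classical bits

598


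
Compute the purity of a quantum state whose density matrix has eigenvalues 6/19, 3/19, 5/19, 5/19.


tr(rho^2) = sum of eigenvalues squared
= (6/19)^2 + (3/19)^2 + (5/19)^2 + (5/19)^2
= (36 + 9 + 25 + 25) / 361
= 95/361
= 0.2632

0.2632


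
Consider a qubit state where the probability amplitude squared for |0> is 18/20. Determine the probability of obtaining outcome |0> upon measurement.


|alpha|^2 = 18/20 = 0.9000
|beta|^2 = 1 - 18/20 = 2/20 = 0.1000
P(|0>) = |alpha|^2 = 0.9000

0.9000


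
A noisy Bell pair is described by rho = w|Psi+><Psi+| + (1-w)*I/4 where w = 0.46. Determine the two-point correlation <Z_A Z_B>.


|Psi+> = (|01> + |10>)/sqrt(2)
For the pure Bell state, <Z_A Z_B> = -1 (Bell-state Pauli correlator).
The maximally-mixed part I/4 has tr(I/4 * P tensor P) = 0 for any traceless Pauli P.
So <Z_A Z_B>_rho = w * (-1) + (1 - w) * 0
= 0.46 * (-1)
= -0.4600

-0.4600


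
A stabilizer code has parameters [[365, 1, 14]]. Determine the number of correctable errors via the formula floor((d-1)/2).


Code parameters: [[365, 1, 14]], distance d = 14.
Number of correctable errors = floor((d-1)/2)
= floor((14 - 1)/2)
= floor(13/2)
= 6

6


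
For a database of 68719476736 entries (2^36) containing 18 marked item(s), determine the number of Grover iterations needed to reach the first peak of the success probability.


After j Grover iterations the success probability is P(j) = sin^2((2j+1)*theta), where sin(theta) = sqrt(k/N).
N = 2^36 = 68719476736, k = 18
sin(theta) = sqrt(k/N) = 1.618438983e-05
theta = arcsin(sqrt(k/N)) = 1.618438983e-05 rad
P(j) reaches its first maximum when (2j+1)*theta is as close as possible to pi/2, i.e. j = round(pi/(4*theta) - 1/2).
pi/(4*theta) - 1/2 = 48527.6294
(For comparison, the common estimate pi/4 * sqrt(N/k) = 48528.1294; the exact maximiser is used here.)
Optimal iterations = 48528

48528


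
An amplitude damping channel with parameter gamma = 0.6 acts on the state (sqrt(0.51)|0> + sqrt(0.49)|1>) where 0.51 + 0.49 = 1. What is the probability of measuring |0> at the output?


For amplitude damping with parameter gamma on state sqrt(a)|0> + sqrt(b)|1>:
alpha^2 = 0.51, beta^2 = 0.49
P(|0>) = alpha^2 + gamma * beta^2
= 0.51 + 0.6 * 0.49
= 0.51 + 0.2940
= 0.8040

0.8040


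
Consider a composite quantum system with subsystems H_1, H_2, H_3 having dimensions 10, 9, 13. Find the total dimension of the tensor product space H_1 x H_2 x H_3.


dim(H_1 x H_2 x H_3) = 10 * 9 * 13
= 90 * 13
= 1170

1170


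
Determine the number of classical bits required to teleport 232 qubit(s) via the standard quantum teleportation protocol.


Quantum teleportation requires 2 classical bits per qubit teleported.
232 qubit(s) -> 2 * 232 = 464 classical bits

464


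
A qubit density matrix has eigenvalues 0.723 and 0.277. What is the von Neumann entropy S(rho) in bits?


S = -p*log2(p) - (1-p)*log2(1-p)
p = 0.7230, 1-p = 0.2770
= -0.7230 * log2(0.7230) - 0.2770 * log2(0.2770)
= -(-0.3383) - (-0.5130)
= 0.8513

0.8513


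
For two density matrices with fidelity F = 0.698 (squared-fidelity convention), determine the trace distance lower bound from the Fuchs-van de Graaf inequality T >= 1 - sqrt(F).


Fuchs-van de Graaf (squared-fidelity convention): 1 - sqrt(F) <= T <= sqrt(1 - F).
Lower bound: T >= 1 - sqrt(F)
sqrt(F) = sqrt(0.698) = 0.8355
T >= 1 - 0.8355
T >= 0.1645

0.1645


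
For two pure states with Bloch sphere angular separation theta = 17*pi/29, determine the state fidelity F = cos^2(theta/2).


For states separated by angle theta on Bloch sphere:
F = cos^2(theta/2)
theta = 17*pi/29 = 1.8416
theta/2 = 0.9208
cos(theta/2) = 0.6052
F = 0.3662

0.3662


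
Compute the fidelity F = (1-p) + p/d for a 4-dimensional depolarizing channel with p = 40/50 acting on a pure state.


F = (1-p) + p/d
= (1 - 0.8000) + 0.8000/4
= 0.2000 + 0.2000
= 0.4000

0.4000


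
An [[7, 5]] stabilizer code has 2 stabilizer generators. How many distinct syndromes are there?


Each stabilizer generator gives a binary (+1 or -1) measurement outcome.
With 2 independent generators:
Total syndromes = 2^2
= 4

4


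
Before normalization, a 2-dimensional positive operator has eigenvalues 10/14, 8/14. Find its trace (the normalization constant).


tr(M) = sum of eigenvalues
= 10/14 + 8/14
= 18/14
= 1.2857

1.2857


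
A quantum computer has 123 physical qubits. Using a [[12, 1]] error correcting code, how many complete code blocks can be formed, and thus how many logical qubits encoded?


Each code block uses 12 physical qubits for 1 logical qubit(s).
Number of complete blocks = floor(123 / 12) = 10
Logical qubits = 10 * 1
= 10

10


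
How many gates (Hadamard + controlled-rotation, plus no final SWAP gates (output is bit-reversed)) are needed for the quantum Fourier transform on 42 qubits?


Hadamard gates: 42
Controlled rotations: n*(n-1)/2 = 42*41/2 = 861
SWAP gates: 0 (omitted)
Total = 42 + 861
= 903

903


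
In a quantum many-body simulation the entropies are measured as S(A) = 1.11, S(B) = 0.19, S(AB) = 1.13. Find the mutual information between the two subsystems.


I(A:B) = S(A) + S(B) - S(AB)
= 1.11 + 0.19 - 1.13
= 0.1700

0.1700


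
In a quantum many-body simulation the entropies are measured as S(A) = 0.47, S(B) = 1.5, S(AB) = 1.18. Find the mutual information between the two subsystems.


I(A:B) = S(A) + S(B) - S(AB)
= 0.47 + 1.5 - 1.18
= 0.7900

0.7900


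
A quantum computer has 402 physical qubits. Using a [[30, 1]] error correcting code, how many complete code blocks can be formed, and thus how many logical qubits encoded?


Each code block uses 30 physical qubits for 1 logical qubit(s).
Number of complete blocks = floor(402 / 30) = 13
Logical qubits = 13 * 1
= 13

13


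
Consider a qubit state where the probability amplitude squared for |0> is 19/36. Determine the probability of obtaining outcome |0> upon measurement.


|alpha|^2 = 19/36 = 0.5278
|beta|^2 = 1 - 19/36 = 17/36 = 0.4722
P(|0>) = |alpha|^2 = 0.5278

0.5278


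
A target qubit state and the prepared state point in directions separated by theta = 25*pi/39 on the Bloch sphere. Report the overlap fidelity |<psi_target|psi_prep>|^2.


For states separated by angle theta on Bloch sphere:
F = cos^2(theta/2)
theta = 25*pi/39 = 2.0138
theta/2 = 1.0069
cos(theta/2) = 0.5345
F = 0.2857

0.2857


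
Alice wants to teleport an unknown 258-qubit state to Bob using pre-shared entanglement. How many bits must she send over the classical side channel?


Quantum teleportation requires 2 classical bits per qubit teleported.
258 qubit(s) -> 2 * 258 = 516 classical bits

516


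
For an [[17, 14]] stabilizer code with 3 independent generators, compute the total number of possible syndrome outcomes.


Each stabilizer generator gives a binary (+1 or -1) measurement outcome.
With 3 independent generators:
Total syndromes = 2^3
= 8

8


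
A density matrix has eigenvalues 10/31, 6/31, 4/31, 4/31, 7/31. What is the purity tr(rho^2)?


tr(rho^2) = sum of eigenvalues squared
= (10/31)^2 + (6/31)^2 + (4/31)^2 + (4/31)^2 + (7/31)^2
= (100 + 36 + 16 + 16 + 49) / 961
= 217/961
= 0.2258

0.2258


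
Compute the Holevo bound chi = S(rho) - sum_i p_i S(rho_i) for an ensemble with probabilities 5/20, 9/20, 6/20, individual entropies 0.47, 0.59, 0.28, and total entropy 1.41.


chi = S(rho) - sum_i p_i * S(rho_i)
Weighted entropy = 5/20 * 0.47 + 9/20 * 0.59 + 6/20 * 0.28
= 0.4670
chi = 1.41 - 0.4670
= 0.9430

0.9430


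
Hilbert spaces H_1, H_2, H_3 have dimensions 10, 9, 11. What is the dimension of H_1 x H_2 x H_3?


dim(H_1 x H_2 x H_3) = 10 * 9 * 11
= 90 * 11
= 990

990


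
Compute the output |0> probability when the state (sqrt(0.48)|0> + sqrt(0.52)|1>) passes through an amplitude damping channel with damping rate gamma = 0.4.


For amplitude damping with parameter gamma on state sqrt(a)|0> + sqrt(b)|1>:
alpha^2 = 0.48, beta^2 = 0.52
P(|0>) = alpha^2 + gamma * beta^2
= 0.48 + 0.4 * 0.52
= 0.48 + 0.2080
= 0.6880

0.6880


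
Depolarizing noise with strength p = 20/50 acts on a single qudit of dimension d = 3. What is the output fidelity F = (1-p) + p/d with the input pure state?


F = (1-p) + p/d
= (1 - 0.4000) + 0.4000/3
= 0.6000 + 0.1333
= 0.7333

0.7333


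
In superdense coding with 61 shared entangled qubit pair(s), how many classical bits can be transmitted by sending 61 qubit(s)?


Superdense coding allows 2 classical bits per shared entangled pair.
61 pair(s) -> 2 * 61 = 122 classical bits

122


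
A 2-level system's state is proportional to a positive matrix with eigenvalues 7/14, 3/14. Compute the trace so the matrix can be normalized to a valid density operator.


tr(M) = sum of eigenvalues
= 7/14 + 3/14
= 10/14
= 0.7143

0.7143


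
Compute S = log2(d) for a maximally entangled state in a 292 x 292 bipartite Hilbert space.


For a maximally entangled state in d x d:
S = log2(d) = log2(292)
= 8.1898

8.1898


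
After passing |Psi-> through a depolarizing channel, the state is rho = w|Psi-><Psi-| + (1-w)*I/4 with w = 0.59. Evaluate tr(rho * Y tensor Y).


|Psi-> = (|01> - |10>)/sqrt(2)
For the pure Bell state, <Y_A Y_B> = -1 (Bell-state Pauli correlator).
The maximally-mixed part I/4 has tr(I/4 * P tensor P) = 0 for any traceless Pauli P.
So <Y_A Y_B>_rho = w * (-1) + (1 - w) * 0
= 0.59 * (-1)
= -0.5900

-0.5900


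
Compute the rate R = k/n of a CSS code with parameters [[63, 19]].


Code rate R = k/n
= 19/63
= 0.3016

0.3016


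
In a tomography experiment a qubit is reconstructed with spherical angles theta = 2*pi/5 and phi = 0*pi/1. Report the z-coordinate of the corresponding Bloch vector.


theta = 1.2566, phi = 0.0000
r_z = cos(theta) = 0.3090

0.3090


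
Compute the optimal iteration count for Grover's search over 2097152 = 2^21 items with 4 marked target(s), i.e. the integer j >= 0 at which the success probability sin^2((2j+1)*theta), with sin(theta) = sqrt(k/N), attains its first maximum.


After j Grover iterations the success probability is P(j) = sin^2((2j+1)*theta), where sin(theta) = sqrt(k/N).
N = 2^21 = 2097152, k = 4
sin(theta) = sqrt(k/N) = 0.001381067932
theta = arcsin(sqrt(k/N)) = 0.001381068371 rad
P(j) reaches its first maximum when (2j+1)*theta is as close as possible to pi/2, i.e. j = round(pi/(4*theta) - 1/2).
pi/(4*theta) - 1/2 = 568.1888
(For comparison, the common estimate pi/4 * sqrt(N/k) = 568.6890; the exact maximiser is used here.)
Optimal iterations = 568

568


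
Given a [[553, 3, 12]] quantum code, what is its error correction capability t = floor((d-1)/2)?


Code parameters: [[553, 3, 12]], distance d = 12.
Number of correctable errors = floor((d-1)/2)
= floor((12 - 1)/2)
= floor(11/2)
= 5

5


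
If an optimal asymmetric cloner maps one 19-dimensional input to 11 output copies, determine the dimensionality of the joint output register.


Output space = H^(tensor 11) where dim(H) = 19
dim = 19^11
= 361 (after 2 factors)
= 6859 (after 3 factors)
= 130321 (after 4 factors)
= 2476099 (after 5 factors)
= 47045881 (after 6 factors)
= 893871739 (after 7 factors)
= 16983563041 (after 8 factors)
= 322687697779 (after 9 factors)
= 6131066257801 (after 10 factors)
= 116490258898219 (after 11 factors)
= 116490258898219

116490258898219


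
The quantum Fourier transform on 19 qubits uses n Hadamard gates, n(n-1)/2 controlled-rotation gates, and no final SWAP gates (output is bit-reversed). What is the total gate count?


Hadamard gates: 19
Controlled rotations: n*(n-1)/2 = 19*18/2 = 171
SWAP gates: 0 (omitted)
Total = 19 + 171
= 190

190


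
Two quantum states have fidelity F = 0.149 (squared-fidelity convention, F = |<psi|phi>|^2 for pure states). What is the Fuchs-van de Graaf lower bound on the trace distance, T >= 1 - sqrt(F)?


Fuchs-van de Graaf (squared-fidelity convention): 1 - sqrt(F) <= T <= sqrt(1 - F).
Lower bound: T >= 1 - sqrt(F)
sqrt(F) = sqrt(0.149) = 0.3860
T >= 1 - 0.3860
T >= 0.6140

0.6140


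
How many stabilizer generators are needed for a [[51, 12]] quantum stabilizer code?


For an [[n,k]] stabilizer code:
Number of stabilizer generators = n - k
= 51 - 12
= 39

39


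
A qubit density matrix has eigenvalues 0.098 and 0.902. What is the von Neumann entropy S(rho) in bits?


S = -p*log2(p) - (1-p)*log2(1-p)
p = 0.0980, 1-p = 0.9020
= -0.0980 * log2(0.0980) - 0.9020 * log2(0.9020)
= -(-0.3284) - (-0.1342)
= 0.4626

0.4626


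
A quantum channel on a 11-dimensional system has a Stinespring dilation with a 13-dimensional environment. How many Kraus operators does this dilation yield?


Tracing out the environment in an orthonormal basis {|i>_E} gives Kraus operators K_i = <i|_E U |0>_E.
Number of Kraus operators = dim(H_env) = d_env
= 13

13


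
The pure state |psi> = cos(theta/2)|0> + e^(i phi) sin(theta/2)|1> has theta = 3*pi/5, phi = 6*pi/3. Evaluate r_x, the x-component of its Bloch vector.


theta = 1.8850, phi = 6.2832
r_x = sin(theta)*cos(phi) = 0.9511 * 1.0000
r_x = 0.9511

0.9511


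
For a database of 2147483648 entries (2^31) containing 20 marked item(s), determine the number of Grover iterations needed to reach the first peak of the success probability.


After j Grover iterations the success probability is P(j) = sin^2((2j+1)*theta), where sin(theta) = sqrt(k/N).
N = 2^31 = 2147483648, k = 20
sin(theta) = sqrt(k/N) = 9.650505555e-05
theta = arcsin(sqrt(k/N)) = 9.65050557e-05 rad
P(j) reaches its first maximum when (2j+1)*theta is as close as possible to pi/2, i.e. j = round(pi/(4*theta) - 1/2).
pi/(4*theta) - 1/2 = 8137.9147
(For comparison, the common estimate pi/4 * sqrt(N/k) = 8138.4147; the exact maximiser is used here.)
Optimal iterations = 8138

8138


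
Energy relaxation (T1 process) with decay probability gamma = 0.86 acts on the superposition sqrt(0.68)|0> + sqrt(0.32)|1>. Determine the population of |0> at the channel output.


For amplitude damping with parameter gamma on state sqrt(a)|0> + sqrt(b)|1>:
alpha^2 = 0.68, beta^2 = 0.32
P(|0>) = alpha^2 + gamma * beta^2
= 0.68 + 0.86 * 0.32
= 0.68 + 0.2752
= 0.9552

0.9552


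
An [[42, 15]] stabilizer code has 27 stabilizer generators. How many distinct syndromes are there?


Each stabilizer generator gives a binary (+1 or -1) measurement outcome.
With 27 independent generators:
Total syndromes = 2^27
= 134217728

134217728


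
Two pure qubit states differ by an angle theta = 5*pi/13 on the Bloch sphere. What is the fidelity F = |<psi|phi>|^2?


For states separated by angle theta on Bloch sphere:
F = cos^2(theta/2)
theta = 5*pi/13 = 1.2083
theta/2 = 0.6042
cos(theta/2) = 0.8230
F = 0.6773

0.6773


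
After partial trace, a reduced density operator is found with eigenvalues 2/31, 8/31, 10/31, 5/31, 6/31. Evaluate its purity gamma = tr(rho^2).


tr(rho^2) = sum of eigenvalues squared
= (2/31)^2 + (8/31)^2 + (10/31)^2 + (5/31)^2 + (6/31)^2
= (4 + 64 + 100 + 25 + 36) / 961
= 229/961
= 0.2383

0.2383
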